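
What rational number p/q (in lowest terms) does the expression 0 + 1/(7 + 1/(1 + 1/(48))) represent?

Use the convergent recurrence hₖ = aₖ·hₖ₋₁ + hₖ₋₂ (and likewise for the denominators kₖ):
a_0 = 0: 0/1
a_1 = 7: 1/7
a_2 = 1: 1/8
a_3 = 48: 49/391

49/391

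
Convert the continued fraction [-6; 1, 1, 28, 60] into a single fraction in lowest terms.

-18791/3422

Start with 60.
28 + 1/(60/1) = 28 + 1/60 = 1681/60
1 + 1/(1681/60) = 1 + 60/1681 = 1741/1681
1 + 1/(1741/1681) = 1 + 1681/1741 = 3422/1741
-6 + 1/(3422/1741) = -6 + 1741/3422 = -18791/3422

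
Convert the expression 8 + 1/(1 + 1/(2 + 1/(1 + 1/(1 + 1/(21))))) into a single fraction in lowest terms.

1316/151

Start with 21.
1 + 1/(21/1) = 1 + 1/21 = 22/21
1 + 1/(22/21) = 1 + 21/22 = 43/22
2 + 1/(43/22) = 2 + 22/43 = 108/43
1 + 1/(108/43) = 1 + 43/108 = 151/108
8 + 1/(151/108) = 8 + 108/151 = 1316/151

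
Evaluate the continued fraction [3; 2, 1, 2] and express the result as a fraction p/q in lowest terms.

Start with 2.
1 + 1/(2/1) = 1 + 1/2 = 3/2
2 + 1/(3/2) = 2 + 2/3 = 8/3
3 + 1/(8/3) = 3 + 3/8 = 27/8

27/8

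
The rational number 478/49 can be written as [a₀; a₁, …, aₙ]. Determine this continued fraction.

Apply division with remainder until the remainder is 0:
478 ÷ 49 → quotient 9, remainder 37
49 ÷ 37 → quotient 1, remainder 12
37 ÷ 12 → quotient 3, remainder 1
12 ÷ 1 → quotient 12, remainder 0

[9; 1, 3, 12]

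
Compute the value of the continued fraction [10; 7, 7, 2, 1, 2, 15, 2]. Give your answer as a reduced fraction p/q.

Start with 2.
15 + 1/(2/1) = 15 + 1/2 = 31/2
2 + 1/(31/2) = 2 + 2/31 = 64/31
1 + 1/(64/31) = 1 + 31/64 = 95/64
2 + 1/(95/64) = 2 + 64/95 = 254/95
7 + 1/(254/95) = 7 + 95/254 = 1873/254
7 + 1/(1873/254) = 7 + 254/1873 = 13365/1873
10 + 1/(13365/1873) = 10 + 1873/13365 = 135523/13365

135523/13365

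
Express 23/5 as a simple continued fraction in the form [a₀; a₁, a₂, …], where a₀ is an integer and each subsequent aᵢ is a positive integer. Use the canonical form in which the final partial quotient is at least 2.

Repeatedly divide and take the remainder:
23 = 4·5 + 3, so a_0 = 4
5 = 1·3 + 2, so a_1 = 1
3 = 1·2 + 1, so a_2 = 1
2 = 2·1 + 0, so a_3 = 2

[4; 1, 1, 2]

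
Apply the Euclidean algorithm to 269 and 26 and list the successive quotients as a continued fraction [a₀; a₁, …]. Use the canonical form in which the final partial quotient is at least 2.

[10; 2, 1, 8]

269 ÷ 26 → quotient 10, remainder 9
26 ÷ 9 → quotient 2, remainder 8
9 ÷ 8 → quotient 1, remainder 1
8 ÷ 1 → quotient 8, remainder 0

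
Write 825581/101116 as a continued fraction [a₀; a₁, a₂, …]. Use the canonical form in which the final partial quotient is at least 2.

Apply division with remainder until the remainder is 0:
825581 ÷ 101116 → quotient 8, remainder 16653
101116 ÷ 16653 → quotient 6, remainder 1198
16653 ÷ 1198 → quotient 13, remainder 1079
1198 ÷ 1079 → quotient 1, remainder 119
1079 ÷ 119 → quotient 9, remainder 8
119 ÷ 8 → quotient 14, remainder 7
8 ÷ 7 → quotient 1, remainder 1
7 ÷ 1 → quotient 7, remainder 0

[8; 6, 13, 1, 9, 14, 1, 7]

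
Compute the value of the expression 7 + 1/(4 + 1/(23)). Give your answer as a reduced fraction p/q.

Build up convergents one term at a time:
a_0 = 7: 7/1
a_1 = 4: 29/4
a_2 = 23: 674/93

674/93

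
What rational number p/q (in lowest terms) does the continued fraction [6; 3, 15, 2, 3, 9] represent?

Start with 9.
3 + 1/(9/1) = 3 + 1/9 = 28/9
2 + 1/(28/9) = 2 + 9/28 = 65/28
15 + 1/(65/28) = 15 + 28/65 = 1003/65
3 + 1/(1003/65) = 3 + 65/1003 = 3074/1003
6 + 1/(3074/1003) = 6 + 1003/3074 = 19447/3074

19447/3074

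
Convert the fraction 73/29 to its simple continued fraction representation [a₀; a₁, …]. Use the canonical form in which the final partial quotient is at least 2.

Repeatedly divide and take the remainder:
73 = 2·29 + 15, so a_0 = 2
29 = 1·15 + 14, so a_1 = 1
15 = 1·14 + 1, so a_2 = 1
14 = 14·1 + 0, so a_3 = 14

[2; 1, 1, 14]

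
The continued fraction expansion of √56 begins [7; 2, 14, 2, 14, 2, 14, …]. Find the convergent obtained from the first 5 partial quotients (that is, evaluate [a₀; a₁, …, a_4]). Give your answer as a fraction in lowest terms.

Build up convergents one term at a time:
a_0 = 7: 7/1
a_1 = 2: 15/2
a_2 = 14: 217/29
a_3 = 2: 449/60
a_4 = 14: 6503/869

6503/869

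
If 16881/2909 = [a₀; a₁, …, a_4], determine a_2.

4

16881 ÷ 2909 → quotient 5, remainder 2336
2909 ÷ 2336 → quotient 1, remainder 573
2336 ÷ 573 → quotient 4, remainder 44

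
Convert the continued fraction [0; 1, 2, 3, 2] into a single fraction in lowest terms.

Use the convergent recurrence hₖ = aₖ·hₖ₋₁ + hₖ₋₂ (and likewise for the denominators kₖ):
a_0 = 0: 0/1
a_1 = 1: 1/1
a_2 = 2: 2/3
a_3 = 3: 7/10
a_4 = 2: 16/23

16/23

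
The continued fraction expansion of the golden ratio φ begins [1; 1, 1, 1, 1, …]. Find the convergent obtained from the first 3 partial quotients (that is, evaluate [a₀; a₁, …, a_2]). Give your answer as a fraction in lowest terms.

3/2

Start with 1.
1 + 1/(1/1) = 1 + 1/1 = 2/1
1 + 1/(2/1) = 1 + 1/2 = 3/2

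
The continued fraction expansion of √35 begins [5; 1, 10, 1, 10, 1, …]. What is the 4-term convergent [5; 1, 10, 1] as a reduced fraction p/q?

Start with 1.
10 + 1/(1/1) = 10 + 1/1 = 11/1
1 + 1/(11/1) = 1 + 1/11 = 12/11
5 + 1/(12/11) = 5 + 11/12 = 71/12

71/12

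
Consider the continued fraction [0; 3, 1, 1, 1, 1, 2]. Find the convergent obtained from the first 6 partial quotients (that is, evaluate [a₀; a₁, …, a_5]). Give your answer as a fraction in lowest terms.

5/18

Start with 1.
1 + 1/(1/1) = 1 + 1/1 = 2/1
1 + 1/(2/1) = 1 + 1/2 = 3/2
1 + 1/(3/2) = 1 + 2/3 = 5/3
3 + 1/(5/3) = 3 + 3/5 = 18/5
0 + 1/(18/5) = 0 + 5/18 = 5/18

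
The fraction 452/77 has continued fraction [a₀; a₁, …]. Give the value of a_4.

452 = 5·77 + 67, so a_0 = 5
77 = 1·67 + 10, so a_1 = 1
67 = 6·10 + 7, so a_2 = 6
10 = 1·7 + 3, so a_3 = 1
7 = 2·3 + 1, so a_4 = 2

2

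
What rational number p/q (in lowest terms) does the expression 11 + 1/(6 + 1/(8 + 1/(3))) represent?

1708/153

Use the convergent recurrence hₖ = aₖ·hₖ₋₁ + hₖ₋₂ (and likewise for the denominators kₖ):
a_0 = 11: 11/1
a_1 = 6: 67/6
a_2 = 8: 547/49
a_3 = 3: 1708/153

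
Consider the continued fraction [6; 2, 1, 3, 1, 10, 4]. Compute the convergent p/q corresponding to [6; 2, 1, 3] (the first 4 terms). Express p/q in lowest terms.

a_0 = 6: 6/1
a_1 = 2: 13/2
a_2 = 1: 19/3
a_3 = 3: 70/11

70/11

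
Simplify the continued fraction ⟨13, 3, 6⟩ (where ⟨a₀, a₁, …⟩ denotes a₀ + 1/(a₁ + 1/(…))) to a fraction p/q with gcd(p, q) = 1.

a_0 = 13: 13/1
a_1 = 3: 40/3
a_2 = 6: 253/19

253/19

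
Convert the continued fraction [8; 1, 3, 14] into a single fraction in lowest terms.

499/57

Start with 14.
3 + 1/(14/1) = 3 + 1/14 = 43/14
1 + 1/(43/14) = 1 + 14/43 = 57/43
8 + 1/(57/43) = 8 + 43/57 = 499/57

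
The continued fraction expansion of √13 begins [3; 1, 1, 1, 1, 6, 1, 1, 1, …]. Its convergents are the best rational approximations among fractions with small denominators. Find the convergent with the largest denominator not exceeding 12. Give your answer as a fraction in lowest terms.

List convergents until the denominator exceeds the bound:
a_0 = 3: 3/1  (≤ bound)
a_1 = 1: 4/1  (≤ bound)
a_2 = 1: 7/2  (≤ bound)
a_3 = 1: 11/3  (≤ bound)
a_4 = 1: 18/5  (≤ bound)
a_5 = 6: 119/33  (> 12, stop)

18/5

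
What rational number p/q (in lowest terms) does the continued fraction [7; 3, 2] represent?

Start with 2.
3 + 1/(2/1) = 3 + 1/2 = 7/2
7 + 1/(7/2) = 7 + 2/7 = 51/7

51/7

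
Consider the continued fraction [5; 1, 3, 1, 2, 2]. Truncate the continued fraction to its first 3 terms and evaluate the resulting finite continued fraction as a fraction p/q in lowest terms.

Work from the innermost term outward:
Start with 3.
1 + 1/(3/1) = 1 + 1/3 = 4/3
5 + 1/(4/3) = 5 + 3/4 = 23/4

23/4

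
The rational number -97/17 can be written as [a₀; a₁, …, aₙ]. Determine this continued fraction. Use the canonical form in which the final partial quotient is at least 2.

⌊-97/17⌋ = -6, remainder 5
⌊17/5⌋ = 3, remainder 2
⌊5/2⌋ = 2, remainder 1
⌊2/1⌋ = 2, remainder 0

[-6; 3, 2, 2]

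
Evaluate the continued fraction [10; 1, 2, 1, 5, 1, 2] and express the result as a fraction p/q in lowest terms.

Collapse the nested fraction from the inside out:
Start with 2.
1 + 1/(2/1) = 1 + 1/2 = 3/2
5 + 1/(3/2) = 5 + 2/3 = 17/3
1 + 1/(17/3) = 1 + 3/17 = 20/17
2 + 1/(20/17) = 2 + 17/20 = 57/20
1 + 1/(57/20) = 1 + 20/57 = 77/57
10 + 1/(77/57) = 10 + 57/77 = 827/77

827/77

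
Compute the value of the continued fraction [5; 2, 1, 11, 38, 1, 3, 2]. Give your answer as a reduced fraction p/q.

Work from the innermost term outward:
Start with 2.
3 + 1/(2/1) = 3 + 1/2 = 7/2
1 + 1/(7/2) = 1 + 2/7 = 9/7
38 + 1/(9/7) = 38 + 7/9 = 349/9
11 + 1/(349/9) = 11 + 9/349 = 3848/349
1 + 1/(3848/349) = 1 + 349/3848 = 4197/3848
2 + 1/(4197/3848) = 2 + 3848/4197 = 12242/4197
5 + 1/(12242/4197) = 5 + 4197/12242 = 65407/12242

65407/12242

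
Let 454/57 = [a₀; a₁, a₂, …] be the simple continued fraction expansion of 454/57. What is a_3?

2

Apply division with remainder until the remainder is 0:
454 = 7·57 + 55, so a_0 = 7
57 = 1·55 + 2, so a_1 = 1
55 = 27·2 + 1, so a_2 = 27
2 = 2·1 + 0, so a_3 = 2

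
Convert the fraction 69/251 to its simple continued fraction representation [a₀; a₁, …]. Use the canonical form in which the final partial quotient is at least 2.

[0; 3, 1, 1, 1, 3, 6]

Run the Euclidean algorithm, recording each quotient:
69 = 0·251 + 69, so a_0 = 0
251 = 3·69 + 44, so a_1 = 3
69 = 1·44 + 25, so a_2 = 1
44 = 1·25 + 19, so a_3 = 1
25 = 1·19 + 6, so a_4 = 1
19 = 3·6 + 1, so a_5 = 3
6 = 6·1 + 0, so a_6 = 6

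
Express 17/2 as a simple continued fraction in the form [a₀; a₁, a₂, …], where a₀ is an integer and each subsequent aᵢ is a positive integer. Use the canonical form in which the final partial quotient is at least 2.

[8; 2]

⌊17/2⌋ = 8, remainder 1
⌊2/1⌋ = 2, remainder 0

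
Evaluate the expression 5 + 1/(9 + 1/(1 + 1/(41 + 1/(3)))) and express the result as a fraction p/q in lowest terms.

a_0 = 5: 5/1
a_1 = 9: 46/9
a_2 = 1: 51/10
a_3 = 41: 2137/419
a_4 = 3: 6462/1267

6462/1267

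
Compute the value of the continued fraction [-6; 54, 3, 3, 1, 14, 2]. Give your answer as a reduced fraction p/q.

-128963/21560

Starting at the tail and folding back:
Start with 2.
14 + 1/(2/1) = 14 + 1/2 = 29/2
1 + 1/(29/2) = 1 + 2/29 = 31/29
3 + 1/(31/29) = 3 + 29/31 = 122/31
3 + 1/(122/31) = 3 + 31/122 = 397/122
54 + 1/(397/122) = 54 + 122/397 = 21560/397
-6 + 1/(21560/397) = -6 + 397/21560 = -128963/21560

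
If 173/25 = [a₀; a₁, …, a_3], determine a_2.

173 = 6·25 + 23, so a_0 = 6
25 = 1·23 + 2, so a_1 = 1
23 = 11·2 + 1, so a_2 = 11

11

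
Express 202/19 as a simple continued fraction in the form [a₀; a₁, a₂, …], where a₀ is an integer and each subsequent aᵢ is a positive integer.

[10; 1, 1, 1, 2, 2]

202 ÷ 19 → quotient 10, remainder 12
19 ÷ 12 → quotient 1, remainder 7
12 ÷ 7 → quotient 1, remainder 5
7 ÷ 5 → quotient 1, remainder 2
5 ÷ 2 → quotient 2, remainder 1
2 ÷ 1 → quotient 2, remainder 0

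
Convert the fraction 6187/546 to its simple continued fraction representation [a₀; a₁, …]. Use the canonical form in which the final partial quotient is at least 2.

[11; 3, 60, 3]

Repeatedly divide and take the remainder:
6187 = 11·546 + 181, so a_0 = 11
546 = 3·181 + 3, so a_1 = 3
181 = 60·3 + 1, so a_2 = 60
3 = 3·1 + 0, so a_3 = 3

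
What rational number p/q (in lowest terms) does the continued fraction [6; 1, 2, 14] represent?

Work from the innermost term outward:
Start with 14.
2 + 1/(14/1) = 2 + 1/14 = 29/14
1 + 1/(29/14) = 1 + 14/29 = 43/29
6 + 1/(43/29) = 6 + 29/43 = 287/43

287/43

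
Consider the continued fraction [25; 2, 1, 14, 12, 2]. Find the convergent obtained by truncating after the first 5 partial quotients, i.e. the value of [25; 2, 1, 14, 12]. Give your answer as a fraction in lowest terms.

13456/531

Starting at the tail and folding back:
Start with 12.
14 + 1/(12/1) = 14 + 1/12 = 169/12
1 + 1/(169/12) = 1 + 12/169 = 181/169
2 + 1/(181/169) = 2 + 169/181 = 531/181
25 + 1/(531/181) = 25 + 181/531 = 13456/531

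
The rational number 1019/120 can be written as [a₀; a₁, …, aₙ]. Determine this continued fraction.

[8; 2, 29, 2]

Run the Euclidean algorithm, recording each quotient:
1019 ÷ 120 → quotient 8, remainder 59
120 ÷ 59 → quotient 2, remainder 2
59 ÷ 2 → quotient 29, remainder 1
2 ÷ 1 → quotient 2, remainder 0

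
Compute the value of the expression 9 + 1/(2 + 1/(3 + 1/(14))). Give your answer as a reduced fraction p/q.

Start with 14.
3 + 1/(14/1) = 3 + 1/14 = 43/14
2 + 1/(43/14) = 2 + 14/43 = 100/43
9 + 1/(100/43) = 9 + 43/100 = 943/100

943/100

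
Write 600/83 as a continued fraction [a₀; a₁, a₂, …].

[7; 4, 2, 1, 2, 2]

⌊600/83⌋ = 7, remainder 19
⌊83/19⌋ = 4, remainder 7
⌊19/7⌋ = 2, remainder 5
⌊7/5⌋ = 1, remainder 2
⌊5/2⌋ = 2, remainder 1
⌊2/1⌋ = 2, remainder 0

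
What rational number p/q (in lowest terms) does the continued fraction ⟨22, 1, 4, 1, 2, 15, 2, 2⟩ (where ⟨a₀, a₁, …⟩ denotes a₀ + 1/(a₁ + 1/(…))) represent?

Start with 2.
2 + 1/(2/1) = 2 + 1/2 = 5/2
15 + 1/(5/2) = 15 + 2/5 = 77/5
2 + 1/(77/5) = 2 + 5/77 = 159/77
1 + 1/(159/77) = 1 + 77/159 = 236/159
4 + 1/(236/159) = 4 + 159/236 = 1103/236
1 + 1/(1103/236) = 1 + 236/1103 = 1339/1103
22 + 1/(1339/1103) = 22 + 1103/1339 = 30561/1339

30561/1339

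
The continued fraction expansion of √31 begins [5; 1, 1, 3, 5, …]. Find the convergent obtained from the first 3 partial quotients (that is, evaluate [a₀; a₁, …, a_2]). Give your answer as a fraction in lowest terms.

11/2

Start with 1.
1 + 1/(1/1) = 1 + 1/1 = 2/1
5 + 1/(2/1) = 5 + 1/2 = 11/2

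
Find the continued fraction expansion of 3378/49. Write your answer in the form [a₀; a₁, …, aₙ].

Run the Euclidean algorithm, recording each quotient:
⌊3378/49⌋ = 68, remainder 46
⌊49/46⌋ = 1, remainder 3
⌊46/3⌋ = 15, remainder 1
⌊3/1⌋ = 3, remainder 0

[68; 1, 15, 3]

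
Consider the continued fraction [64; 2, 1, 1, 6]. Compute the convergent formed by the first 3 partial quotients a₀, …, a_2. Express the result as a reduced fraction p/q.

Use the convergent recurrence hₖ = aₖ·hₖ₋₁ + hₖ₋₂ (and likewise for the denominators kₖ):
a_0 = 64: 64/1
a_1 = 2: 129/2
a_2 = 1: 193/3

193/3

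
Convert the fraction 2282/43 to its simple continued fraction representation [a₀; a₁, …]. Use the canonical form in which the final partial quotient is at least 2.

Run the Euclidean algorithm, recording each quotient:
2282 ÷ 43 → quotient 53, remainder 3
43 ÷ 3 → quotient 14, remainder 1
3 ÷ 1 → quotient 3, remainder 0

[53; 14, 3]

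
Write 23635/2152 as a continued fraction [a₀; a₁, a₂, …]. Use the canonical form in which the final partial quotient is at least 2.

[10; 1, 57, 6, 6]

Run the Euclidean algorithm, recording each quotient:
23635 ÷ 2152 → quotient 10, remainder 2115
2152 ÷ 2115 → quotient 1, remainder 37
2115 ÷ 37 → quotient 57, remainder 6
37 ÷ 6 → quotient 6, remainder 1
6 ÷ 1 → quotient 6, remainder 0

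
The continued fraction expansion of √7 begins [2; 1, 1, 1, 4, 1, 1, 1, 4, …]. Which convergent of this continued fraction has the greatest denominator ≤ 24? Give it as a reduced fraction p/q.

a_0 = 2: 2/1  (≤ bound)
a_1 = 1: 3/1  (≤ bound)
a_2 = 1: 5/2  (≤ bound)
a_3 = 1: 8/3  (≤ bound)
a_4 = 4: 37/14  (≤ bound)
a_5 = 1: 45/17  (≤ bound)
a_6 = 1: 82/31  (> 24, stop)

45/17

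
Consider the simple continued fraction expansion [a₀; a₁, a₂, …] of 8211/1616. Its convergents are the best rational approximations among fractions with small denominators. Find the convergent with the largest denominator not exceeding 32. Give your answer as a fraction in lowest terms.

a_0 = 5: 5/1  (≤ bound)
a_1 = 12: 61/12  (≤ bound)
a_2 = 2: 127/25  (≤ bound)
a_3 = 1: 188/37  (> 32, stop)

127/25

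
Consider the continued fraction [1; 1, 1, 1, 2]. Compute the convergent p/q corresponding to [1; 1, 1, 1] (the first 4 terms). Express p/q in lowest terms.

5/3

a_0 = 1: 1/1
a_1 = 1: 2/1
a_2 = 1: 3/2
a_3 = 1: 5/3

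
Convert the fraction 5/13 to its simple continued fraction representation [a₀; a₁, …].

[0; 2, 1, 1, 2]

Repeatedly divide and take the remainder:
⌊5/13⌋ = 0, remainder 5
⌊13/5⌋ = 2, remainder 3
⌊5/3⌋ = 1, remainder 2
⌊3/2⌋ = 1, remainder 1
⌊2/1⌋ = 2, remainder 0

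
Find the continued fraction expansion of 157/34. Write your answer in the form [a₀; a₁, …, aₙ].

[4; 1, 1, 1, 1, 1, 1, 2]

Run the Euclidean algorithm, recording each quotient:
157 ÷ 34 → quotient 4, remainder 21
34 ÷ 21 → quotient 1, remainder 13
21 ÷ 13 → quotient 1, remainder 8
13 ÷ 8 → quotient 1, remainder 5
8 ÷ 5 → quotient 1, remainder 3
5 ÷ 3 → quotient 1, remainder 2
3 ÷ 2 → quotient 1, remainder 1
2 ÷ 1 → quotient 2, remainder 0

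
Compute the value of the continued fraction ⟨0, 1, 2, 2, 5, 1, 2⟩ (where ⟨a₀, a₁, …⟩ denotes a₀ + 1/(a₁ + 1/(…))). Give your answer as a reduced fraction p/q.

91/128

Work from the innermost term outward:
Start with 2.
1 + 1/(2/1) = 1 + 1/2 = 3/2
5 + 1/(3/2) = 5 + 2/3 = 17/3
2 + 1/(17/3) = 2 + 3/17 = 37/17
2 + 1/(37/17) = 2 + 17/37 = 91/37
1 + 1/(91/37) = 1 + 37/91 = 128/91
0 + 1/(128/91) = 0 + 91/128 = 91/128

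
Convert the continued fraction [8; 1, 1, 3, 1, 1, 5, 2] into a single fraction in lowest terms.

1661/194

a_0 = 8: 8/1
a_1 = 1: 9/1
a_2 = 1: 17/2
a_3 = 3: 60/7
a_4 = 1: 77/9
a_5 = 1: 137/16
a_6 = 5: 762/89
a_7 = 2: 1661/194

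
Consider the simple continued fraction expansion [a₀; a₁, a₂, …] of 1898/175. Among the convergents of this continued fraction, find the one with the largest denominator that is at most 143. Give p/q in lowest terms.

a_0 = 10: 10/1  (≤ bound)
a_1 = 1: 11/1  (≤ bound)
a_2 = 5: 65/6  (≤ bound)
a_3 = 2: 141/13  (≤ bound)
a_4 = 13: 1898/175  (> 143, stop)

141/13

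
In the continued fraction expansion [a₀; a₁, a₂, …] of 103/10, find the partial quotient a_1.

3

⌊103/10⌋ = 10, remainder 3
⌊10/3⌋ = 3, remainder 1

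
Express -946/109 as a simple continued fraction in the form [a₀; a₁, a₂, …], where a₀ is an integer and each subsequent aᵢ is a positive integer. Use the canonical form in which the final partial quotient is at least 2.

Apply division with remainder until the remainder is 0:
-946 = -9·109 + 35, so a_0 = -9
109 = 3·35 + 4, so a_1 = 3
35 = 8·4 + 3, so a_2 = 8
4 = 1·3 + 1, so a_3 = 1
3 = 3·1 + 0, so a_4 = 3

[-9; 3, 8, 1, 3]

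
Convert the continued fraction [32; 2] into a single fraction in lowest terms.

65/2

Collapse the nested fraction from the inside out:
Start with 2.
32 + 1/(2/1) = 32 + 1/2 = 65/2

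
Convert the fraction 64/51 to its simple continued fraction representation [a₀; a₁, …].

Run the Euclidean algorithm, recording each quotient:
⌊64/51⌋ = 1, remainder 13
⌊51/13⌋ = 3, remainder 12
⌊13/12⌋ = 1, remainder 1
⌊12/1⌋ = 12, remainder 0

[1; 3, 1, 12]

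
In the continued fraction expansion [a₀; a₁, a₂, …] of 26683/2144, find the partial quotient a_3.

12

⌊26683/2144⌋ = 12, remainder 955
⌊2144/955⌋ = 2, remainder 234
⌊955/234⌋ = 4, remainder 19
⌊234/19⌋ = 12, remainder 6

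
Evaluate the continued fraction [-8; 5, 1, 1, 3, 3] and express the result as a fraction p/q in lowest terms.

Use the convergent recurrence hₖ = aₖ·hₖ₋₁ + hₖ₋₂ (and likewise for the denominators kₖ):
a_0 = -8: -8/1
a_1 = 5: -39/5
a_2 = 1: -47/6
a_3 = 1: -86/11
a_4 = 3: -305/39
a_5 = 3: -1001/128

-1001/128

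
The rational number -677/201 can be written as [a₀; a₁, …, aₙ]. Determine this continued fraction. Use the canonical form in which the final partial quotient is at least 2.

⌊-677/201⌋ = -4, remainder 127
⌊201/127⌋ = 1, remainder 74
⌊127/74⌋ = 1, remainder 53
⌊74/53⌋ = 1, remainder 21
⌊53/21⌋ = 2, remainder 11
⌊21/11⌋ = 1, remainder 10
⌊11/10⌋ = 1, remainder 1
⌊10/1⌋ = 10, remainder 0

[-4; 1, 1, 1, 2, 1, 1, 10]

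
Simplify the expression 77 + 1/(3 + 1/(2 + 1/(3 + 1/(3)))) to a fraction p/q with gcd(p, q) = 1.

6106/79

a_0 = 77: 77/1
a_1 = 3: 232/3
a_2 = 2: 541/7
a_3 = 3: 1855/24
a_4 = 3: 6106/79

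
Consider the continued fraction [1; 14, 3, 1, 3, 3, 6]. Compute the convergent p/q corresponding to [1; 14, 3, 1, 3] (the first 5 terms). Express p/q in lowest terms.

229/214

Use the convergent recurrence hₖ = aₖ·hₖ₋₁ + hₖ₋₂ (and likewise for the denominators kₖ):
a_0 = 1: 1/1
a_1 = 14: 15/14
a_2 = 3: 46/43
a_3 = 1: 61/57
a_4 = 3: 229/214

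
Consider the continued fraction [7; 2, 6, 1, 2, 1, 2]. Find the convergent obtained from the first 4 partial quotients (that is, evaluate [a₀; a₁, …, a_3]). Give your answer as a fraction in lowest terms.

a_0 = 7: 7/1
a_1 = 2: 15/2
a_2 = 6: 97/13
a_3 = 1: 112/15

112/15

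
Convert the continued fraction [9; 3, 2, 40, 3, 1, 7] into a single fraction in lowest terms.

81988/8829

Use the convergent recurrence hₖ = aₖ·hₖ₋₁ + hₖ₋₂ (and likewise for the denominators kₖ):
a_0 = 9: 9/1
a_1 = 3: 28/3
a_2 = 2: 65/7
a_3 = 40: 2628/283
a_4 = 3: 7949/856
a_5 = 1: 10577/1139
a_6 = 7: 81988/8829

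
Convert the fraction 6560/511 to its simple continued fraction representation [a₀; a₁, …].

[12; 1, 5, 6, 2, 1, 1, 2]

6560 = 12·511 + 428, so a_0 = 12
511 = 1·428 + 83, so a_1 = 1
428 = 5·83 + 13, so a_2 = 5
83 = 6·13 + 5, so a_3 = 6
13 = 2·5 + 3, so a_4 = 2
5 = 1·3 + 2, so a_5 = 1
3 = 1·2 + 1, so a_6 = 1
2 = 2·1 + 0, so a_7 = 2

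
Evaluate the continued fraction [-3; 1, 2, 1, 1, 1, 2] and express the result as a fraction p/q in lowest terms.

-66/29

a_0 = -3: -3/1
a_1 = 1: -2/1
a_2 = 2: -7/3
a_3 = 1: -9/4
a_4 = 1: -16/7
a_5 = 1: -25/11
a_6 = 2: -66/29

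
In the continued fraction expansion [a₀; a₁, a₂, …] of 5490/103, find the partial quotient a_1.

3

Repeatedly divide and take the remainder:
5490 ÷ 103 → quotient 53, remainder 31
103 ÷ 31 → quotient 3, remainder 10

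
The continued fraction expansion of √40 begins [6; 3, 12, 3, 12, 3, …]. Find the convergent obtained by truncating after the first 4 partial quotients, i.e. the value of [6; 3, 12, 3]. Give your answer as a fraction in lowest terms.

721/114

Collapse the nested fraction from the inside out:
Start with 3.
12 + 1/(3/1) = 12 + 1/3 = 37/3
3 + 1/(37/3) = 3 + 3/37 = 114/37
6 + 1/(114/37) = 6 + 37/114 = 721/114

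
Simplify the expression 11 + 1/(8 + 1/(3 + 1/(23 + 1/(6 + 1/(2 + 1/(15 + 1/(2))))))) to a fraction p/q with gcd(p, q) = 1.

Work from the innermost term outward:
Start with 2.
15 + 1/(2/1) = 15 + 1/2 = 31/2
2 + 1/(31/2) = 2 + 2/31 = 64/31
6 + 1/(64/31) = 6 + 31/64 = 415/64
23 + 1/(415/64) = 23 + 64/415 = 9609/415
3 + 1/(9609/415) = 3 + 415/9609 = 29242/9609
8 + 1/(29242/9609) = 8 + 9609/29242 = 243545/29242
11 + 1/(243545/29242) = 11 + 29242/243545 = 2708237/243545

2708237/243545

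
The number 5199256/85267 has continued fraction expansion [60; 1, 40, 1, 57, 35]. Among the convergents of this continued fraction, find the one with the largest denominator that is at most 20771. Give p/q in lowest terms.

a_0 = 60: 60/1  (≤ bound)
a_1 = 1: 61/1  (≤ bound)
a_2 = 40: 2500/41  (≤ bound)
a_3 = 1: 2561/42  (≤ bound)
a_4 = 57: 148477/2435  (≤ bound)
a_5 = 35: 5199256/85267  (> 20771, stop)

148477/2435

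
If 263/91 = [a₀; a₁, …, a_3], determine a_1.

1

Run the Euclidean algorithm, recording each quotient:
263 = 2·91 + 81, so a_0 = 2
91 = 1·81 + 10, so a_1 = 1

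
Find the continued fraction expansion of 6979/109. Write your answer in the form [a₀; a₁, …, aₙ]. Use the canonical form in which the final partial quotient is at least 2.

[64; 36, 3]

Apply division with remainder until the remainder is 0:
6979 = 64·109 + 3, so a_0 = 64
109 = 36·3 + 1, so a_1 = 36
3 = 3·1 + 0, so a_2 = 3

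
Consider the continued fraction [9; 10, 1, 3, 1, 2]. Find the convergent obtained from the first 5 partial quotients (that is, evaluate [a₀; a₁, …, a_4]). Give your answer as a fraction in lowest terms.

Build up convergents one term at a time:
a_0 = 9: 9/1
a_1 = 10: 91/10
a_2 = 1: 100/11
a_3 = 3: 391/43
a_4 = 1: 491/54

491/54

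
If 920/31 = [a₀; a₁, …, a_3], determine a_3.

10

920 ÷ 31 → quotient 29, remainder 21
31 ÷ 21 → quotient 1, remainder 10
21 ÷ 10 → quotient 2, remainder 1
10 ÷ 1 → quotient 10, remainder 0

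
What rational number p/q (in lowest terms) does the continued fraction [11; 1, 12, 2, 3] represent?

Build up convergents one term at a time:
a_0 = 11: 11/1
a_1 = 1: 12/1
a_2 = 12: 155/13
a_3 = 2: 322/27
a_4 = 3: 1121/94

1121/94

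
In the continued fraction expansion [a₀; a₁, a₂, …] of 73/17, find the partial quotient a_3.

2

73 = 4·17 + 5, so a_0 = 4
17 = 3·5 + 2, so a_1 = 3
5 = 2·2 + 1, so a_2 = 2
2 = 2·1 + 0, so a_3 = 2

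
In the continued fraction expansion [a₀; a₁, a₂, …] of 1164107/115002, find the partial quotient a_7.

15

⌊1164107/115002⌋ = 10, remainder 14087
⌊115002/14087⌋ = 8, remainder 2306
⌊14087/2306⌋ = 6, remainder 251
⌊2306/251⌋ = 9, remainder 47
⌊251/47⌋ = 5, remainder 16
⌊47/16⌋ = 2, remainder 15
⌊16/15⌋ = 1, remainder 1
⌊15/1⌋ = 15, remainder 0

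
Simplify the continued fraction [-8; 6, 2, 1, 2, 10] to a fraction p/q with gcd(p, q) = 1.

a_0 = -8: -8/1
a_1 = 6: -47/6
a_2 = 2: -102/13
a_3 = 1: -149/19
a_4 = 2: -400/51
a_5 = 10: -4149/529

-4149/529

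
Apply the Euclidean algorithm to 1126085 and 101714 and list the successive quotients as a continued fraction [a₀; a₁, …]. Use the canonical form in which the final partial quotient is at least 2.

1126085 = 11·101714 + 7231, so a_0 = 11
101714 = 14·7231 + 480, so a_1 = 14
7231 = 15·480 + 31, so a_2 = 15
480 = 15·31 + 15, so a_3 = 15
31 = 2·15 + 1, so a_4 = 2
15 = 15·1 + 0, so a_5 = 15

[11; 14, 15, 15, 2, 15]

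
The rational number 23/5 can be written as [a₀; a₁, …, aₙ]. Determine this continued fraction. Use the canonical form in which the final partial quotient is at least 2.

23 ÷ 5 → quotient 4, remainder 3
5 ÷ 3 → quotient 1, remainder 2
3 ÷ 2 → quotient 1, remainder 1
2 ÷ 1 → quotient 2, remainder 0

[4; 1, 1, 2]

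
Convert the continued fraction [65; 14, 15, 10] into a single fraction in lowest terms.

Start with 10.
15 + 1/(10/1) = 15 + 1/10 = 151/10
14 + 1/(151/10) = 14 + 10/151 = 2124/151
65 + 1/(2124/151) = 65 + 151/2124 = 138211/2124

138211/2124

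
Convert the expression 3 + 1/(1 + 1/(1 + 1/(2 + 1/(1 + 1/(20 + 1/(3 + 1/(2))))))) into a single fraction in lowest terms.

Start with 2.
3 + 1/(2/1) = 3 + 1/2 = 7/2
20 + 1/(7/2) = 20 + 2/7 = 142/7
1 + 1/(142/7) = 1 + 7/142 = 149/142
2 + 1/(149/142) = 2 + 142/149 = 440/149
1 + 1/(440/149) = 1 + 149/440 = 589/440
1 + 1/(589/440) = 1 + 440/589 = 1029/589
3 + 1/(1029/589) = 3 + 589/1029 = 3676/1029

3676/1029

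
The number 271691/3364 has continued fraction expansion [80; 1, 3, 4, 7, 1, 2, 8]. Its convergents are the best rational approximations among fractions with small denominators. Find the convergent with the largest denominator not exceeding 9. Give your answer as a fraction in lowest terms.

a_0 = 80: 80/1  (≤ bound)
a_1 = 1: 81/1  (≤ bound)
a_2 = 3: 323/4  (≤ bound)
a_3 = 4: 1373/17  (> 9, stop)

323/4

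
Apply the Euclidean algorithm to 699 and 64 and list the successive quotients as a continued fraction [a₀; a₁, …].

699 ÷ 64 → quotient 10, remainder 59
64 ÷ 59 → quotient 1, remainder 5
59 ÷ 5 → quotient 11, remainder 4
5 ÷ 4 → quotient 1, remainder 1
4 ÷ 1 → quotient 4, remainder 0

[10; 1, 11, 1, 4]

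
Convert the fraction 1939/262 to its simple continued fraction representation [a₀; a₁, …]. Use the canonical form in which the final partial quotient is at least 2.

1939 = 7·262 + 105, so a_0 = 7
262 = 2·105 + 52, so a_1 = 2
105 = 2·52 + 1, so a_2 = 2
52 = 52·1 + 0, so a_3 = 52

[7; 2, 2, 52]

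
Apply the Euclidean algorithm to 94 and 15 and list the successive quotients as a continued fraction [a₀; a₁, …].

⌊94/15⌋ = 6, remainder 4
⌊15/4⌋ = 3, remainder 3
⌊4/3⌋ = 1, remainder 1
⌊3/1⌋ = 3, remainder 0

[6; 3, 1, 3]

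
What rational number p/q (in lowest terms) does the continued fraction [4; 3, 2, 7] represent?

223/52

Use the convergent recurrence hₖ = aₖ·hₖ₋₁ + hₖ₋₂ (and likewise for the denominators kₖ):
a_0 = 4: 4/1
a_1 = 3: 13/3
a_2 = 2: 30/7
a_3 = 7: 223/52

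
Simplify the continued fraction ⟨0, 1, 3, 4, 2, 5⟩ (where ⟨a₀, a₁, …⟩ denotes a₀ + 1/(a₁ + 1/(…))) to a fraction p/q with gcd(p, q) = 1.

158/207

a_0 = 0: 0/1
a_1 = 1: 1/1
a_2 = 3: 3/4
a_3 = 4: 13/17
a_4 = 2: 29/38
a_5 = 5: 158/207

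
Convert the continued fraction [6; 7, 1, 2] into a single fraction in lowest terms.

a_0 = 6: 6/1
a_1 = 7: 43/7
a_2 = 1: 49/8
a_3 = 2: 141/23

141/23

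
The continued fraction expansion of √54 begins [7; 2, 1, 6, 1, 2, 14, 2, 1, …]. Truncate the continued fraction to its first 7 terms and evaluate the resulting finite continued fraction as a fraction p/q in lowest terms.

6959/947

a_0 = 7: 7/1
a_1 = 2: 15/2
a_2 = 1: 22/3
a_3 = 6: 147/20
a_4 = 1: 169/23
a_5 = 2: 485/66
a_6 = 14: 6959/947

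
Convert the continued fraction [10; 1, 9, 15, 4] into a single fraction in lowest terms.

6693/614

a_0 = 10: 10/1
a_1 = 1: 11/1
a_2 = 9: 109/10
a_3 = 15: 1646/151
a_4 = 4: 6693/614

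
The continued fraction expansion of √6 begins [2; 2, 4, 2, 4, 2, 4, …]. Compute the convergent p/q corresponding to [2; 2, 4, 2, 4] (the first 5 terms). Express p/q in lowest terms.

Use the convergent recurrence hₖ = aₖ·hₖ₋₁ + hₖ₋₂ (and likewise for the denominators kₖ):
a_0 = 2: 2/1
a_1 = 2: 5/2
a_2 = 4: 22/9
a_3 = 2: 49/20
a_4 = 4: 218/89

218/89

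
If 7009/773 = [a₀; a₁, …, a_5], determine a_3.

Repeatedly divide and take the remainder:
7009 ÷ 773 → quotient 9, remainder 52
773 ÷ 52 → quotient 14, remainder 45
52 ÷ 45 → quotient 1, remainder 7
45 ÷ 7 → quotient 6, remainder 3

6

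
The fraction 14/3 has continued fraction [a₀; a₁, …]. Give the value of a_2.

2

14 = 4·3 + 2, so a_0 = 4
3 = 1·2 + 1, so a_1 = 1
2 = 2·1 + 0, so a_2 = 2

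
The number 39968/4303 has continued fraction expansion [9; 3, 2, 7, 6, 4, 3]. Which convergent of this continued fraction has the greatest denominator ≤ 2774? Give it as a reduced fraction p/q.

a_0 = 9: 9/1  (≤ bound)
a_1 = 3: 28/3  (≤ bound)
a_2 = 2: 65/7  (≤ bound)
a_3 = 7: 483/52  (≤ bound)
a_4 = 6: 2963/319  (≤ bound)
a_5 = 4: 12335/1328  (≤ bound)
a_6 = 3: 39968/4303  (> 2774, stop)

12335/1328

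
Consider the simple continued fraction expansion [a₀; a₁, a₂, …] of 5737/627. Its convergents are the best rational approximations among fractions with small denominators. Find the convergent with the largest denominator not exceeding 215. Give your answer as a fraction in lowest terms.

183/20

a_0 = 9: 9/1  (≤ bound)
a_1 = 6: 55/6  (≤ bound)
a_2 = 1: 64/7  (≤ bound)
a_3 = 2: 183/20  (≤ bound)
a_4 = 31: 5737/627  (> 215, stop)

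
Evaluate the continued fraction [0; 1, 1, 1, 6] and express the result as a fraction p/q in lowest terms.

Compute successive convergents:
a_0 = 0: 0/1
a_1 = 1: 1/1
a_2 = 1: 1/2
a_3 = 1: 2/3
a_4 = 6: 13/20

13/20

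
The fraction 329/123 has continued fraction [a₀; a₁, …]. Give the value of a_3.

Run the Euclidean algorithm, recording each quotient:
329 = 2·123 + 83, so a_0 = 2
123 = 1·83 + 40, so a_1 = 1
83 = 2·40 + 3, so a_2 = 2
40 = 13·3 + 1, so a_3 = 13

13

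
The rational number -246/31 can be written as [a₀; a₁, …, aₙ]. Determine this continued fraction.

-246 = -8·31 + 2, so a_0 = -8
31 = 15·2 + 1, so a_1 = 15
2 = 2·1 + 0, so a_2 = 2

[-8; 15, 2]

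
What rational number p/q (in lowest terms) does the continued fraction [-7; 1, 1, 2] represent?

-32/5

a_0 = -7: -7/1
a_1 = 1: -6/1
a_2 = 1: -13/2
a_3 = 2: -32/5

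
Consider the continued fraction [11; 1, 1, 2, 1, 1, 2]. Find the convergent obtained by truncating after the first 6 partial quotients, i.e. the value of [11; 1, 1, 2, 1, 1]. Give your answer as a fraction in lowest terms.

Start with 1.
1 + 1/(1/1) = 1 + 1/1 = 2/1
2 + 1/(2/1) = 2 + 1/2 = 5/2
1 + 1/(5/2) = 1 + 2/5 = 7/5
1 + 1/(7/5) = 1 + 5/7 = 12/7
11 + 1/(12/7) = 11 + 7/12 = 139/12

139/12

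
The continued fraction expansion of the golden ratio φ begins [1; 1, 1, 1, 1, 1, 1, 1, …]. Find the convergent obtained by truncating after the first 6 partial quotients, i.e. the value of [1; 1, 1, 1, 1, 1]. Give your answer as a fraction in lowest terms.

Starting at the tail and folding back:
Start with 1.
1 + 1/(1/1) = 1 + 1/1 = 2/1
1 + 1/(2/1) = 1 + 1/2 = 3/2
1 + 1/(3/2) = 1 + 2/3 = 5/3
1 + 1/(5/3) = 1 + 3/5 = 8/5
1 + 1/(8/5) = 1 + 5/8 = 13/8

13/8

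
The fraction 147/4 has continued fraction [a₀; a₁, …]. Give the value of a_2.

3

Apply division with remainder until the remainder is 0:
147 = 36·4 + 3, so a_0 = 36
4 = 1·3 + 1, so a_1 = 1
3 = 3·1 + 0, so a_2 = 3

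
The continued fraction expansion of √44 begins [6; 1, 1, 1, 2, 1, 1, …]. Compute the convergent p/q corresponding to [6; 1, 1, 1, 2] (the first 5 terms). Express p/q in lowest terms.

53/8

Work from the innermost term outward:
Start with 2.
1 + 1/(2/1) = 1 + 1/2 = 3/2
1 + 1/(3/2) = 1 + 2/3 = 5/3
1 + 1/(5/3) = 1 + 3/5 = 8/5
6 + 1/(8/5) = 6 + 5/8 = 53/8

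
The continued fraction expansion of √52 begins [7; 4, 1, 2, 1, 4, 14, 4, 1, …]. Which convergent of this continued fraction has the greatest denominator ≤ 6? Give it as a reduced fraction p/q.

List convergents until the denominator exceeds the bound:
a_0 = 7: 7/1  (≤ bound)
a_1 = 4: 29/4  (≤ bound)
a_2 = 1: 36/5  (≤ bound)
a_3 = 2: 101/14  (> 6, stop)

36/5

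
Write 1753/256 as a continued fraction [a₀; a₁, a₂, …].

⌊1753/256⌋ = 6, remainder 217
⌊256/217⌋ = 1, remainder 39
⌊217/39⌋ = 5, remainder 22
⌊39/22⌋ = 1, remainder 17
⌊22/17⌋ = 1, remainder 5
⌊17/5⌋ = 3, remainder 2
⌊5/2⌋ = 2, remainder 1
⌊2/1⌋ = 2, remainder 0

[6; 1, 5, 1, 1, 3, 2, 2]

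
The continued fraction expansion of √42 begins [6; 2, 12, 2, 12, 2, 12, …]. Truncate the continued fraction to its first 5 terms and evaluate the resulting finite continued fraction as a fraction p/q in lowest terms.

4206/649

Collapse the nested fraction from the inside out:
Start with 12.
2 + 1/(12/1) = 2 + 1/12 = 25/12
12 + 1/(25/12) = 12 + 12/25 = 312/25
2 + 1/(312/25) = 2 + 25/312 = 649/312
6 + 1/(649/312) = 6 + 312/649 = 4206/649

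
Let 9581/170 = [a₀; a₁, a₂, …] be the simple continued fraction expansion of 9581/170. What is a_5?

Apply division with remainder until the remainder is 0:
9581 = 56·170 + 61, so a_0 = 56
170 = 2·61 + 48, so a_1 = 2
61 = 1·48 + 13, so a_2 = 1
48 = 3·13 + 9, so a_3 = 3
13 = 1·9 + 4, so a_4 = 1
9 = 2·4 + 1, so a_5 = 2

2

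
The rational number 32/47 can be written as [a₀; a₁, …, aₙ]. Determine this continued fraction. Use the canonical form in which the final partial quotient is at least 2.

[0; 1, 2, 7, 2]

32 = 0·47 + 32, so a_0 = 0
47 = 1·32 + 15, so a_1 = 1
32 = 2·15 + 2, so a_2 = 2
15 = 7·2 + 1, so a_3 = 7
2 = 2·1 + 0, so a_4 = 2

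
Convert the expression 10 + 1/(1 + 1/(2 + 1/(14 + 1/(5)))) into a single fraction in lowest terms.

a_0 = 10: 10/1
a_1 = 1: 11/1
a_2 = 2: 32/3
a_3 = 14: 459/43
a_4 = 5: 2327/218

2327/218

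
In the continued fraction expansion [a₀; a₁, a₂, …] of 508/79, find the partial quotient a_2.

3

508 ÷ 79 → quotient 6, remainder 34
79 ÷ 34 → quotient 2, remainder 11
34 ÷ 11 → quotient 3, remainder 1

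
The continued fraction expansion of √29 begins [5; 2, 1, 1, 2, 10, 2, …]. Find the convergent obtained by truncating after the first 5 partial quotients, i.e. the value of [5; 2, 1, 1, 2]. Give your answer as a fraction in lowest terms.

a_0 = 5: 5/1
a_1 = 2: 11/2
a_2 = 1: 16/3
a_3 = 1: 27/5
a_4 = 2: 70/13

70/13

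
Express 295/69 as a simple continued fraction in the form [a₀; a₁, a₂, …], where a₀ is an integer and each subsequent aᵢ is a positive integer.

295 ÷ 69 → quotient 4, remainder 19
69 ÷ 19 → quotient 3, remainder 12
19 ÷ 12 → quotient 1, remainder 7
12 ÷ 7 → quotient 1, remainder 5
7 ÷ 5 → quotient 1, remainder 2
5 ÷ 2 → quotient 2, remainder 1
2 ÷ 1 → quotient 2, remainder 0

[4; 3, 1, 1, 1, 2, 2]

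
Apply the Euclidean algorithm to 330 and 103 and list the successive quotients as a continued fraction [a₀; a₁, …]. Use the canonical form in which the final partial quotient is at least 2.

Run the Euclidean algorithm, recording each quotient:
⌊330/103⌋ = 3, remainder 21
⌊103/21⌋ = 4, remainder 19
⌊21/19⌋ = 1, remainder 2
⌊19/2⌋ = 9, remainder 1
⌊2/1⌋ = 2, remainder 0

[3; 4, 1, 9, 2]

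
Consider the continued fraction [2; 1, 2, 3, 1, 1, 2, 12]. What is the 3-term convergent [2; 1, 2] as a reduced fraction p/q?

8/3

Build up convergents one term at a time:
a_0 = 2: 2/1
a_1 = 1: 3/1
a_2 = 2: 8/3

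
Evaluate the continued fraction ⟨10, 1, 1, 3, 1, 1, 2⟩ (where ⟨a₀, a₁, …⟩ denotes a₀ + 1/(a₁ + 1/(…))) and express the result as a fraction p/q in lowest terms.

Work from the innermost term outward:
Start with 2.
1 + 1/(2/1) = 1 + 1/2 = 3/2
1 + 1/(3/2) = 1 + 2/3 = 5/3
3 + 1/(5/3) = 3 + 3/5 = 18/5
1 + 1/(18/5) = 1 + 5/18 = 23/18
1 + 1/(23/18) = 1 + 18/23 = 41/23
10 + 1/(41/23) = 10 + 23/41 = 433/41

433/41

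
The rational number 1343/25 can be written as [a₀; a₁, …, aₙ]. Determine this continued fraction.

1343 = 53·25 + 18, so a_0 = 53
25 = 1·18 + 7, so a_1 = 1
18 = 2·7 + 4, so a_2 = 2
7 = 1·4 + 3, so a_3 = 1
4 = 1·3 + 1, so a_4 = 1
3 = 3·1 + 0, so a_5 = 3

[53; 1, 2, 1, 1, 3]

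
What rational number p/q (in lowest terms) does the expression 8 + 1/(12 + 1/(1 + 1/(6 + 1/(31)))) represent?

Start with 31.
6 + 1/(31/1) = 6 + 1/31 = 187/31
1 + 1/(187/31) = 1 + 31/187 = 218/187
12 + 1/(218/187) = 12 + 187/218 = 2803/218
8 + 1/(2803/218) = 8 + 218/2803 = 22642/2803

22642/2803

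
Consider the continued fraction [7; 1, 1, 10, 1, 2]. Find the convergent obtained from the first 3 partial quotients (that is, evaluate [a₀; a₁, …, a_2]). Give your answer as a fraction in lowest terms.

15/2

Start with 1.
1 + 1/(1/1) = 1 + 1/1 = 2/1
7 + 1/(2/1) = 7 + 1/2 = 15/2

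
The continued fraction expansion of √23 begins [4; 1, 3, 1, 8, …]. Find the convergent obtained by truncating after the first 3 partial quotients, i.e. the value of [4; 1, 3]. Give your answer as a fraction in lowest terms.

Start with 3.
1 + 1/(3/1) = 1 + 1/3 = 4/3
4 + 1/(4/3) = 4 + 3/4 = 19/4

19/4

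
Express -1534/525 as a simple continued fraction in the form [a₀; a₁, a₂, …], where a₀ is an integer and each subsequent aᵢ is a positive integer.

-1534 = -3·525 + 41, so a_0 = -3
525 = 12·41 + 33, so a_1 = 12
41 = 1·33 + 8, so a_2 = 1
33 = 4·8 + 1, so a_3 = 4
8 = 8·1 + 0, so a_4 = 8

[-3; 12, 1, 4, 8]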